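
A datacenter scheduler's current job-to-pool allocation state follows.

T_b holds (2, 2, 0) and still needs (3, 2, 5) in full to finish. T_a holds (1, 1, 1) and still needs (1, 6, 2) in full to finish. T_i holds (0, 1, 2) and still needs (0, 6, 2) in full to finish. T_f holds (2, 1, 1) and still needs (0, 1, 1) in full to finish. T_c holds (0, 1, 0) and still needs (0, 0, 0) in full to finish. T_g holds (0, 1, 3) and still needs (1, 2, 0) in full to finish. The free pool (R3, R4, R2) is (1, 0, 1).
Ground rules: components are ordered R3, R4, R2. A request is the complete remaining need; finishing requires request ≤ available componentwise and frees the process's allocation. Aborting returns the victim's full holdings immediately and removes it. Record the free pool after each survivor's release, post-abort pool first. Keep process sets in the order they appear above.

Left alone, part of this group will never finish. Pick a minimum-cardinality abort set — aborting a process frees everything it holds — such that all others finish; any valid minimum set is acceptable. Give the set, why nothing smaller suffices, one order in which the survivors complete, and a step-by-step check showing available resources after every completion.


Abort T_a.
Key observation: no ordering could ever have run T_i before the abort of T_a; with (1, 1, 1) back in the pool it fits at step 5.
Minimality: the empty abort set fails — the state is deadlocked as it stands.
Survivors finish in the order: T_c, T_f, T_g, T_b, T_i. Step-by-step check (pool after the aborts first):
  pool = (2, 1, 2)
  T_c needs (0, 0, 0) <= (2, 1, 2) -> finishes; pool += (0, 1, 0) = (2, 2, 2)
  T_f needs (0, 1, 1) <= (2, 2, 2) -> finishes; pool += (2, 1, 1) = (4, 3, 3)
  T_g needs (1, 2, 0) <= (4, 3, 3) -> finishes; pool += (0, 1, 3) = (4, 4, 6)
  T_b needs (3, 2, 5) <= (4, 4, 6) -> finishes; pool += (2, 2, 0) = (6, 6, 6)
  T_i needs (0, 6, 2) <= (6, 6, 6) -> finishes; pool += (0, 1, 2) = (6, 7, 8)


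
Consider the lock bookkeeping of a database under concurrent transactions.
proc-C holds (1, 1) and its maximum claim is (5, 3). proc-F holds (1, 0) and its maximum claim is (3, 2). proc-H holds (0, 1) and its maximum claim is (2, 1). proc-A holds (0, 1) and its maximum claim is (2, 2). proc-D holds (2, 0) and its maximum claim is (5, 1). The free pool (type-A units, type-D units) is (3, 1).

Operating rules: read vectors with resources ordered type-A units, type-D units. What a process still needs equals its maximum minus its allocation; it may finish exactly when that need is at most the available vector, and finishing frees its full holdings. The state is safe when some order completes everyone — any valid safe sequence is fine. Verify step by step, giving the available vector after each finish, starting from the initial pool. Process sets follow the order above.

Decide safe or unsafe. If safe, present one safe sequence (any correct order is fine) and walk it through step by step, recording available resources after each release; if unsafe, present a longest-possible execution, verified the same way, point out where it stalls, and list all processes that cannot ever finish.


SAFE, for example via the order proc-A, proc-F, proc-C, proc-H, proc-D.
Key observation: the order's first zero-slack moment is proc-A ((2, 1) needed, (3, 1) free — a requested resource with nothing to spare).
Check, step by step:
  pool = (3, 1)
  proc-A needs (2, 1) <= (3, 1) -> finishes; pool += (0, 1) = (3, 2)
  proc-F needs (2, 2) <= (3, 2) -> finishes; pool += (1, 0) = (4, 2)
  proc-C needs (4, 2) <= (4, 2) -> finishes; pool += (1, 1) = (5, 3)
  proc-H needs (2, 0) <= (5, 3) -> finishes; pool += (0, 1) = (5, 4)
  proc-D needs (3, 1) <= (5, 4) -> finishes; pool += (2, 0) = (7, 4)


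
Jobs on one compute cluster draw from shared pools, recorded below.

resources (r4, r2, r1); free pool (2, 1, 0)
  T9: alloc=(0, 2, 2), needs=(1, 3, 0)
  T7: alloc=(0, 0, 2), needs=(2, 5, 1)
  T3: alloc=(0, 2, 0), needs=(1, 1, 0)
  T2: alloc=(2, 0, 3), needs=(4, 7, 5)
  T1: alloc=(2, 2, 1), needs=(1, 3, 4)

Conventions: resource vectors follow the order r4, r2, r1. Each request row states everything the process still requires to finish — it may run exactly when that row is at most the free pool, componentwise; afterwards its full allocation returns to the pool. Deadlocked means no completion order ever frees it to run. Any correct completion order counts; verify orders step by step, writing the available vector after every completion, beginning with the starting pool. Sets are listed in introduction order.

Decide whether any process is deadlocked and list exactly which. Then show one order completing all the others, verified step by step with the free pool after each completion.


The deadlocked set is empty.
Key observation: beginning at T3, releases accumulate fast enough that every process eventually fits.
One completion order for the rest: T3, T9, T7, T1, T2. Walking it through:
  pool = (2, 1, 0)
  T3 needs (1, 1, 0) <= (2, 1, 0) -> finishes; pool += (0, 2, 0) = (2, 3, 0)
  T9 needs (1, 3, 0) <= (2, 3, 0) -> finishes; pool += (0, 2, 2) = (2, 5, 2)
  T7 needs (2, 5, 1) <= (2, 5, 2) -> finishes; pool += (0, 0, 2) = (2, 5, 4)
  T1 needs (1, 3, 4) <= (2, 5, 4) -> finishes; pool += (2, 2, 1) = (4, 7, 5)
  T2 needs (4, 7, 5) <= (4, 7, 5) -> finishes; pool += (2, 0, 3) = (6, 7, 8)


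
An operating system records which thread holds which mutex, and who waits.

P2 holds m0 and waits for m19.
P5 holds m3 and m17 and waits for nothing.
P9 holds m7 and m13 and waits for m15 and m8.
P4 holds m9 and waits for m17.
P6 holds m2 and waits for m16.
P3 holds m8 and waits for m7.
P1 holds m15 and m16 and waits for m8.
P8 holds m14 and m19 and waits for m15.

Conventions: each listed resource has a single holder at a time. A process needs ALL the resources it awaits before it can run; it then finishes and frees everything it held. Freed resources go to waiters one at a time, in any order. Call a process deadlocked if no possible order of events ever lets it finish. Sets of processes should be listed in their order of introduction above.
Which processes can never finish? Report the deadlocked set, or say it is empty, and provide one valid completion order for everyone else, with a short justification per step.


The deadlocked set is P2, P9, P6, P3, P1 and P8.
Key observation: along P3 -> P9 -> P3, each member waits on what the next one holds — a deadlock; P1 is caught in further circular waits and P2, P6 and P8 wait into the deadlock from upstream.
A valid finishing order for the others: P5, P4.
Verifying each step:
  P5: no waits; runs immediately, freeing m3 and m17
  P4 waits on m17 — all released -> runs and releases m9


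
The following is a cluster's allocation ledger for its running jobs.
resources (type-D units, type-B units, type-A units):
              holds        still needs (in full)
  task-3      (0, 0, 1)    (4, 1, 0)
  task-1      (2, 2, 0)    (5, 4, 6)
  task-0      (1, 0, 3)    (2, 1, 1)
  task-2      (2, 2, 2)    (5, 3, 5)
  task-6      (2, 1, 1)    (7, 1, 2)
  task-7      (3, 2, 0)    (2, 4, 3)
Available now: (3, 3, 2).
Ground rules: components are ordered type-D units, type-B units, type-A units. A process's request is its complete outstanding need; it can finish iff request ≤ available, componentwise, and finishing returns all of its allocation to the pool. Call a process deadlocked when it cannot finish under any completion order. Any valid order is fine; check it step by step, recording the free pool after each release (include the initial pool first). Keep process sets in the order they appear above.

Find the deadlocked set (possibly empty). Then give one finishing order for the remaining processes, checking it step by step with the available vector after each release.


Deadlocked set: task-1, task-2, task-6 and task-7.
Key observation: after task-0, task-3 the pool peaks at (4, 3, 6), and each blocked process is short somewhere: task-1 on type-D units, type-B units; task-2 on type-D units; task-6 on type-D units; task-7 on type-B units.
The rest can finish in the order task-0, task-3. Step-by-step check:
  pool = (3, 3, 2)
  task-0 needs (2, 1, 1) <= (3, 3, 2) -> finishes; pool += (1, 0, 3) = (4, 3, 5)
  task-3 needs (4, 1, 0) <= (4, 3, 5) -> finishes; pool += (0, 0, 1) = (4, 3, 6)
The stuck group stays short no matter what:
  task-1 cannot run: need (5, 4, 6) vs free (4, 3, 6) (insufficient type-D units and type-B units)
  task-2 cannot run: need (5, 3, 5) vs free (4, 3, 6) (insufficient type-D units)
  task-6 cannot run: need (7, 1, 2) vs free (4, 3, 6) (insufficient type-D units)
  task-7 cannot run: need (2, 4, 3) vs free (4, 3, 6) (insufficient type-B units)


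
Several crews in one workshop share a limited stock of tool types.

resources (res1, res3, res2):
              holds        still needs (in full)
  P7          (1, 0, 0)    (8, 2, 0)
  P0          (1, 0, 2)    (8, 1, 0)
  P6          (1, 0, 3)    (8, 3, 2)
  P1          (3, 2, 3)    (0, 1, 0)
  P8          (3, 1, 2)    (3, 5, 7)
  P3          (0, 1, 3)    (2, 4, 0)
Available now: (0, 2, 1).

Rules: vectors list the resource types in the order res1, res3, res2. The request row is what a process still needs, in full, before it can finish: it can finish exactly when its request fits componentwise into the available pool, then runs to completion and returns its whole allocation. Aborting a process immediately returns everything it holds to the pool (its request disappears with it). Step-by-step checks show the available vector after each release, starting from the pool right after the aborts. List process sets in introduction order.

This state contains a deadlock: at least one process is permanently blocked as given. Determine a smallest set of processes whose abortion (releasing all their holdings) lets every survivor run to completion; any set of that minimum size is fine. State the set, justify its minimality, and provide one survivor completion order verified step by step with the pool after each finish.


The answer: abort P0 and P6.
Key observation: before aborting P0 and P6, P7 was permanently blocked — no order could ever run it; afterwards it completes at step 4.
Why nothing smaller works — every single abort fails: P7 alone leaves P0 blocked (short on res1); P0 alone leaves P7 blocked (short on res1); P6 alone leaves P7 blocked (short on res1); P1 alone leaves P7 blocked (short on res1); P8 alone leaves P7 blocked (short on res1); P3 alone leaves P7 blocked (short on res1).
Survivors finish in the order: P1, P3, P8, P7. Check, step by step (pool after the aborts first):
  pool = (2, 2, 6)
  P1 needs (0, 1, 0) <= (2, 2, 6) -> finishes; pool += (3, 2, 3) = (5, 4, 9)
  P3 needs (2, 4, 0) <= (5, 4, 9) -> finishes; pool += (0, 1, 3) = (5, 5, 12)
  P8 needs (3, 5, 7) <= (5, 5, 12) -> finishes; pool += (3, 1, 2) = (8, 6, 14)
  P7 needs (8, 2, 0) <= (8, 6, 14) -> finishes; pool += (1, 0, 0) = (9, 6, 14)


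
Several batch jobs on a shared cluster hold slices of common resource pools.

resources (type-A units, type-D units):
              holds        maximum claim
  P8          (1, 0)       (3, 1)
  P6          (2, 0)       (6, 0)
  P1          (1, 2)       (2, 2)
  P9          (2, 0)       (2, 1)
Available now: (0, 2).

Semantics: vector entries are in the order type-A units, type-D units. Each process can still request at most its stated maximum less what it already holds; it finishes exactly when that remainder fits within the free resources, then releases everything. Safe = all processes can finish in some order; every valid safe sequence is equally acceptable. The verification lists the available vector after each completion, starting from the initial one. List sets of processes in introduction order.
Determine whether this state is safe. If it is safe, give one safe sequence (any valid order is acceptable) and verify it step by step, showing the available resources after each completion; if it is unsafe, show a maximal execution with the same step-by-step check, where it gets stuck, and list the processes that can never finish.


SAFE — a valid safe sequence is P9, P1, P8, P6.
Key observation: at P6 the run first touches a limit — (4, 0) against (4, 4), exact on a resource it actually requests.
Check, step by step:
  pool = (0, 2)
  run P9 (needs (0, 1), free (0, 2)); after release of (2, 0) the pool is (2, 2)
  run P1 (needs (1, 0), free (2, 2)); after release of (1, 2) the pool is (3, 4)
  run P8 (needs (2, 1), free (3, 4)); after release of (1, 0) the pool is (4, 4)
  run P6 (needs (4, 0), free (4, 4)); after release of (2, 0) the pool is (6, 4)


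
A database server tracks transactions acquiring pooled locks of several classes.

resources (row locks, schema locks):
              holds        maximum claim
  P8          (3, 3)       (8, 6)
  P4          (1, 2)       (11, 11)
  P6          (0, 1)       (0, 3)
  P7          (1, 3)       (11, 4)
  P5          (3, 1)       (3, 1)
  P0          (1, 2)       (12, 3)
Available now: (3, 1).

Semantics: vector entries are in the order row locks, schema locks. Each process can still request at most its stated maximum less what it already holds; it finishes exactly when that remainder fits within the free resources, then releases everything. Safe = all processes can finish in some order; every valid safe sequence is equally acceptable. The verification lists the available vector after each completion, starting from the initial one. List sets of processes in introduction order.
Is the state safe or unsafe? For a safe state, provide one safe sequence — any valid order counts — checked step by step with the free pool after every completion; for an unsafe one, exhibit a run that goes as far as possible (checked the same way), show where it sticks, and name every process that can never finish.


The state is UNSAFE.
Key observation: no order helps: past P5, P6, P8, the free pool tops out at (9, 6), below what each blocked process needs in row locks.
A maximal execution: P5, P6, P8 — then nothing else fits. Check, step by step:
  pool = (3, 1)
  P5: need (0, 0) fits (3, 1); releases (3, 1), pool now (6, 2)
  P6: need (0, 2) fits (6, 2); releases (0, 1), pool now (6, 3)
  P8: need (5, 3) fits (6, 3); releases (3, 3), pool now (9, 6)
  P4 still needs (10, 9) but only (9, 6) is free — short on row locks and schema locks
  P7 still needs (10, 1) but only (9, 6) is free — short on row locks
  P0 still needs (11, 1) but only (9, 6) is free — short on row locks
Never able to finish: P4, P7 and P0.


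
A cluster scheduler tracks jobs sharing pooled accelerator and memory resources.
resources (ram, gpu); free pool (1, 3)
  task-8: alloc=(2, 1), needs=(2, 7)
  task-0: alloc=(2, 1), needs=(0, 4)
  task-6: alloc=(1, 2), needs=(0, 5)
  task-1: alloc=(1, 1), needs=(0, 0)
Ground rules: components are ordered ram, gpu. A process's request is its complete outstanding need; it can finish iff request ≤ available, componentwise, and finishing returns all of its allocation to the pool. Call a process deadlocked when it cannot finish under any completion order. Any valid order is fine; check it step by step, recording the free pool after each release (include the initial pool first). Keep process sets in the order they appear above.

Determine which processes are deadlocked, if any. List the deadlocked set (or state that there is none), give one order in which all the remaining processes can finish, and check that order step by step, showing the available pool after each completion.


Nothing here is deadlocked.
Key observation: task-1 can run right away; the returned allocation unlocks the remaining processes in turn.
The rest can finish in the order task-1, task-0, task-6, task-8. Walking it through:
  pool = (1, 3)
  task-1: need (0, 0) fits (1, 3); releases (1, 1), pool now (2, 4)
  task-0: need (0, 4) fits (2, 4); releases (2, 1), pool now (4, 5)
  task-6: need (0, 5) fits (4, 5); releases (1, 2), pool now (5, 7)
  task-8: need (2, 7) fits (5, 7); releases (2, 1), pool now (7, 8)


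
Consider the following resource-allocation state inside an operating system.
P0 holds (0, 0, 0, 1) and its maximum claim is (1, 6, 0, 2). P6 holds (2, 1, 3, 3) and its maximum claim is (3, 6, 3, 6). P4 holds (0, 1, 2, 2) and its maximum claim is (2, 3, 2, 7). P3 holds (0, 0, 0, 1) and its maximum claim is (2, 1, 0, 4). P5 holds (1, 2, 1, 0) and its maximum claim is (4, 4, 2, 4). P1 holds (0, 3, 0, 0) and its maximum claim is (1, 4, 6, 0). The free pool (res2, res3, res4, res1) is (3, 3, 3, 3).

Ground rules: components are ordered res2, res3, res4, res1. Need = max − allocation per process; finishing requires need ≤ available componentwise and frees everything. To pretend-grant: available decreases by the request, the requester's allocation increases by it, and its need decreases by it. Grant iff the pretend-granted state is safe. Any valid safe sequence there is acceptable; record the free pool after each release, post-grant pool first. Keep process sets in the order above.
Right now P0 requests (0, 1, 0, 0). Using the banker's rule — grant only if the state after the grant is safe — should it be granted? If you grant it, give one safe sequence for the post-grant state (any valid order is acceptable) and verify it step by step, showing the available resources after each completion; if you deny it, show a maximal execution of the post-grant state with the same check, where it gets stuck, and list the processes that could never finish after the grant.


DENY: after the grant no complete ordering would exist.
Key observation: after P3, P5 the pool peaks at (4, 4, 4, 4), and each blocked process is short somewhere: P0 on res3; P6 on res3; P4 on res1; P1 on res4.
Pretend the grant happened; the run P3, P5 goes as far as possible. Walking it through:
  pool = (3, 2, 3, 3)
  run P3 (needs (2, 1, 0, 3), free (3, 2, 3, 3)); after release of (0, 0, 0, 1) the pool is (3, 2, 3, 4)
  run P5 (needs (3, 2, 1, 4), free (3, 2, 3, 4)); after release of (1, 2, 1, 0) the pool is (4, 4, 4, 4)
  P0 cannot run: need (1, 5, 0, 1) vs free (4, 4, 4, 4) (insufficient res3)
  P6 cannot run: need (1, 5, 0, 3) vs free (4, 4, 4, 4) (insufficient res3)
  P4 cannot run: need (2, 2, 0, 5) vs free (4, 4, 4, 4) (insufficient res1)
  P1 cannot run: need (1, 1, 6, 0) vs free (4, 4, 4, 4) (insufficient res4)
Post-grant, the permanently blocked set is P0, P6, P4 and P1.


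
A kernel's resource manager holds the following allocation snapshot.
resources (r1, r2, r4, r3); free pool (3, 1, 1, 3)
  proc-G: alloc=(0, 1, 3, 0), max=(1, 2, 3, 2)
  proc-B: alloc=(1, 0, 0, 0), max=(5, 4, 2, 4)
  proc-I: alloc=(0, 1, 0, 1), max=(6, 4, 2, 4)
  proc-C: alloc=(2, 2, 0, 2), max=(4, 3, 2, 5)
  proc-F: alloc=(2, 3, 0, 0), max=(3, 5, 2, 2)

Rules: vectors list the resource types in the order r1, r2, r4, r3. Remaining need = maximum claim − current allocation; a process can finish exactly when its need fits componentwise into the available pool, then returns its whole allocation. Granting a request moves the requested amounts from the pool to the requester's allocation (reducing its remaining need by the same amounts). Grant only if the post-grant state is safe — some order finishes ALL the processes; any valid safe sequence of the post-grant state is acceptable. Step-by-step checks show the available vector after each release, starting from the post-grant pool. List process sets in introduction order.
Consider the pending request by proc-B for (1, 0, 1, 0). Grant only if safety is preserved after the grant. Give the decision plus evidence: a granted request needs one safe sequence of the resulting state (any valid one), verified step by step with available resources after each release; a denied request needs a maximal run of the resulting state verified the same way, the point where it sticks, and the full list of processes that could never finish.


GRANT — the state after the grant stays safe, e.g. via proc-G, proc-C, proc-F, proc-I, proc-B.
Key observation: the transfer keeps a workable pool ((2, 1, 0, 3)); proc-G starts the safe sequence.
Verifying the post-grant state step by step:
  pool = (2, 1, 0, 3)
  proc-G: need (1, 1, 0, 2) fits (2, 1, 0, 3); releases (0, 1, 3, 0), pool now (2, 2, 3, 3)
  proc-C: need (2, 1, 2, 3) fits (2, 2, 3, 3); releases (2, 2, 0, 2), pool now (4, 4, 3, 5)
  proc-F: need (1, 2, 2, 2) fits (4, 4, 3, 5); releases (2, 3, 0, 0), pool now (6, 7, 3, 5)
  proc-I: need (6, 3, 2, 3) fits (6, 7, 3, 5); releases (0, 1, 0, 1), pool now (6, 8, 3, 6)
  proc-B: need (3, 4, 1, 4) fits (6, 8, 3, 6); releases (2, 0, 1, 0), pool now (8, 8, 4, 6)


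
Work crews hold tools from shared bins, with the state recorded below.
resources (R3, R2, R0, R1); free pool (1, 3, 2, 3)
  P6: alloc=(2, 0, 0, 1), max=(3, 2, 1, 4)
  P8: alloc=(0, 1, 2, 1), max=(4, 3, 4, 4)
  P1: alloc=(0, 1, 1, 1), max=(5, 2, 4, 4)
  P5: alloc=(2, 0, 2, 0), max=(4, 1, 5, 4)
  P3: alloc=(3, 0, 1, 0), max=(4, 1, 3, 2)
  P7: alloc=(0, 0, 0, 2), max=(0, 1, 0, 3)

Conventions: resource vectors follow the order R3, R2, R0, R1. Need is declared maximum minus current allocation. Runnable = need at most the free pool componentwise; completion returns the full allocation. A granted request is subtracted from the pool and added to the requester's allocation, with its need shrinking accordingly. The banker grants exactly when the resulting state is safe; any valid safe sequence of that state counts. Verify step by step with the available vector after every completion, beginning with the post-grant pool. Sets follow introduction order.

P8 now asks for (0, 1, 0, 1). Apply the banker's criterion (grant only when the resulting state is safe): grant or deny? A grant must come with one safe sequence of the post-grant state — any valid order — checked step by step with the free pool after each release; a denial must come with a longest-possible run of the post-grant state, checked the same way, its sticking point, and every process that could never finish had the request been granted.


GRANT. The post-grant state is safe; one safe sequence: P3, P7, P6, P5, P1, P8.
Key observation: post-grant, (1, 2, 2, 2) remains, and an order beginning with P3 completes everyone.
Step-by-step check of the post-grant state:
  pool = (1, 2, 2, 2)
  P3: need (1, 1, 2, 2) fits (1, 2, 2, 2); releases (3, 0, 1, 0), pool now (4, 2, 3, 2)
  P7: need (0, 1, 0, 1) fits (4, 2, 3, 2); releases (0, 0, 0, 2), pool now (4, 2, 3, 4)
  P6: need (1, 2, 1, 3) fits (4, 2, 3, 4); releases (2, 0, 0, 1), pool now (6, 2, 3, 5)
  P5: need (2, 1, 3, 4) fits (6, 2, 3, 5); releases (2, 0, 2, 0), pool now (8, 2, 5, 5)
  P1: need (5, 1, 3, 3) fits (8, 2, 5, 5); releases (0, 1, 1, 1), pool now (8, 3, 6, 6)
  P8: need (4, 1, 2, 2) fits (8, 3, 6, 6); releases (0, 2, 2, 2), pool now (8, 5, 8, 8)


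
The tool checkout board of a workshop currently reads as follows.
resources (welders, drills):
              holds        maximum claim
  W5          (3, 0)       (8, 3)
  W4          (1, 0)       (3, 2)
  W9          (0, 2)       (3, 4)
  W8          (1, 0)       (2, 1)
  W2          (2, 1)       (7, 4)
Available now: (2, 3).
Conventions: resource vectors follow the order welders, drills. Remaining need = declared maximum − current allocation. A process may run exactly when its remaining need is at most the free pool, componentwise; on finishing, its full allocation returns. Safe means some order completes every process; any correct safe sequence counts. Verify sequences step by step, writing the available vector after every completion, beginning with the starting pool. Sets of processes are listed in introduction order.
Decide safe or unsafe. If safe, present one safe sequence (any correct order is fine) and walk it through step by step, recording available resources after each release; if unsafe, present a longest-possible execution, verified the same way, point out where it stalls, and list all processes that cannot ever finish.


UNSAFE.
Key observation: the pool after W8, W9, W4 is (4, 5); every surviving request exceeds it in welders, so progress ends there.
A maximal execution: W8, W9, W4 — then nothing else fits. Step-by-step check:
  pool = (2, 3)
  run W8 (needs (1, 1), free (2, 3)); after release of (1, 0) the pool is (3, 3)
  run W9 (needs (3, 2), free (3, 3)); after release of (0, 2) the pool is (3, 5)
  run W4 (needs (2, 2), free (3, 5)); after release of (1, 0) the pool is (4, 5)
  blocked: W5 wants (5, 3), pool (4, 5) — not enough welders
  blocked: W2 wants (5, 3), pool (4, 5) — not enough welders
Never able to finish: W5 and W2.


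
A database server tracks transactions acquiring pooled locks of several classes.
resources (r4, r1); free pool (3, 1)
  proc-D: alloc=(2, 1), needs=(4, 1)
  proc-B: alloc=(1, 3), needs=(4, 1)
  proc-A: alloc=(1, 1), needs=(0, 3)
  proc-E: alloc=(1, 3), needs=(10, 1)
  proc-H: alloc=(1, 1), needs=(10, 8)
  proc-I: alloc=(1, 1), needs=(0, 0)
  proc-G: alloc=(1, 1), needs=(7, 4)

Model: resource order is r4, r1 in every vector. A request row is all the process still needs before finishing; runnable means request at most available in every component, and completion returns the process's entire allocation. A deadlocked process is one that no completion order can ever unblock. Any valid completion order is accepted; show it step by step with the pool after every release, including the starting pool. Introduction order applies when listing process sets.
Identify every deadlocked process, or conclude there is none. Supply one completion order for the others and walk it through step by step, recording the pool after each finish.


The deadlocked set is proc-E and proc-H.
Key observation: proc-I, proc-D, proc-B, proc-G, proc-A can finish, but then (9, 8) is all there is, and the blocked group's r4 demands exceed it.
The rest can finish in the order proc-I, proc-D, proc-B, proc-G, proc-A. Check, step by step:
  pool = (3, 1)
  proc-I needs (0, 0) <= (3, 1) -> finishes; pool += (1, 1) = (4, 2)
  proc-D needs (4, 1) <= (4, 2) -> finishes; pool += (2, 1) = (6, 3)
  proc-B needs (4, 1) <= (6, 3) -> finishes; pool += (1, 3) = (7, 6)
  proc-G needs (7, 4) <= (7, 6) -> finishes; pool += (1, 1) = (8, 7)
  proc-A needs (0, 3) <= (8, 7) -> finishes; pool += (1, 1) = (9, 8)
None of the blocked processes ever fits:
  proc-E cannot run: need (10, 1) vs free (9, 8) (insufficient r4)
  proc-H cannot run: need (10, 8) vs free (9, 8) (insufficient r4)


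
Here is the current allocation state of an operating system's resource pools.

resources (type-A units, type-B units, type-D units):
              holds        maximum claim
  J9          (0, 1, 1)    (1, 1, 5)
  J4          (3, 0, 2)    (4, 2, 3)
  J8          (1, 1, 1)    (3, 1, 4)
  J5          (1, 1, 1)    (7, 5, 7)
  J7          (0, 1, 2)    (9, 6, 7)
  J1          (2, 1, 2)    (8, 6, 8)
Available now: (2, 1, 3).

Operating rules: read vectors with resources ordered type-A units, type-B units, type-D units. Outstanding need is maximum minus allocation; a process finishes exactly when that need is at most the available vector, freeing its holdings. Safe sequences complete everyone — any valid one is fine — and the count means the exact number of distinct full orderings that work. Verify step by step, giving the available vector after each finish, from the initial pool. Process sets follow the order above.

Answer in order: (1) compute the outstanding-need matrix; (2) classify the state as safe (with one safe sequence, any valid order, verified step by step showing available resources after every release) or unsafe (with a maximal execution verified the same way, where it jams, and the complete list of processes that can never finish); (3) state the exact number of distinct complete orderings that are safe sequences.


(1) Outstanding need per process (order type-A units, type-B units, type-D units):
  J9: (1, 0, 4)
  J4: (1, 2, 1)
  J8: (2, 0, 3)
  J5: (6, 4, 6)
  J7: (9, 5, 5)
  J1: (6, 5, 6)
(2) The state is UNSAFE.
Key observation: J8, J9, J4 can finish, but then (6, 3, 7) is all there is, and the blocked group's type-B units demands exceed it.
Going as far as possible: J8, J9, J4; after that, nothing fits. Verifying each step:
  pool = (2, 1, 3)
  J8 needs (2, 0, 3) <= (2, 1, 3) -> finishes; pool += (1, 1, 1) = (3, 2, 4)
  J9 needs (1, 0, 4) <= (3, 2, 4) -> finishes; pool += (0, 1, 1) = (3, 3, 5)
  J4 needs (1, 2, 1) <= (3, 3, 5) -> finishes; pool += (3, 0, 2) = (6, 3, 7)
  blocked: J5 wants (6, 4, 6), pool (6, 3, 7) — not enough type-B units
  blocked: J7 wants (9, 5, 5), pool (6, 3, 7) — not enough type-A units and type-B units
  blocked: J1 wants (6, 5, 6), pool (6, 3, 7) — not enough type-B units
Never able to finish: J5, J7 and J1.
(3) The exact count: 0 of the possible complete orderings are safe sequences.


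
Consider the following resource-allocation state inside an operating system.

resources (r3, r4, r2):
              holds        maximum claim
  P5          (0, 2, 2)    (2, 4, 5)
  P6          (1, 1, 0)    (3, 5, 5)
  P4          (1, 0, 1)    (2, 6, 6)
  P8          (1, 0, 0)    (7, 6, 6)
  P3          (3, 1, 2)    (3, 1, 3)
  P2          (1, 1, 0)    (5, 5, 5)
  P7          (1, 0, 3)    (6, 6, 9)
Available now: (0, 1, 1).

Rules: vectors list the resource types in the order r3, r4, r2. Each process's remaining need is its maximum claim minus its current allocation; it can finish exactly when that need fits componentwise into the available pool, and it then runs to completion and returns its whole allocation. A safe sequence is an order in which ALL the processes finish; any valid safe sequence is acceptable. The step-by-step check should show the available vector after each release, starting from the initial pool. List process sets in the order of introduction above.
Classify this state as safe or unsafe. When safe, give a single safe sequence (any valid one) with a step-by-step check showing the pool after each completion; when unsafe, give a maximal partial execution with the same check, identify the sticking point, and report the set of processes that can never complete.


The state is SAFE; one workable sequence: P3, P5, P6, P2, P4, P8, P7.
Key observation: reading the order forward, P3 is the first process whose need (0, 0, 1) meets the free pool (0, 1, 1) exactly on a resource it requests.
Verifying each step:
  pool = (0, 1, 1)
  P3: need (0, 0, 1) fits (0, 1, 1); releases (3, 1, 2), pool now (3, 2, 3)
  P5: need (2, 2, 3) fits (3, 2, 3); releases (0, 2, 2), pool now (3, 4, 5)
  P6: need (2, 4, 5) fits (3, 4, 5); releases (1, 1, 0), pool now (4, 5, 5)
  P2: need (4, 4, 5) fits (4, 5, 5); releases (1, 1, 0), pool now (5, 6, 5)
  P4: need (1, 6, 5) fits (5, 6, 5); releases (1, 0, 1), pool now (6, 6, 6)
  P8: need (6, 6, 6) fits (6, 6, 6); releases (1, 0, 0), pool now (7, 6, 6)
  P7: need (5, 6, 6) fits (7, 6, 6); releases (1, 0, 3), pool now (8, 6, 9)


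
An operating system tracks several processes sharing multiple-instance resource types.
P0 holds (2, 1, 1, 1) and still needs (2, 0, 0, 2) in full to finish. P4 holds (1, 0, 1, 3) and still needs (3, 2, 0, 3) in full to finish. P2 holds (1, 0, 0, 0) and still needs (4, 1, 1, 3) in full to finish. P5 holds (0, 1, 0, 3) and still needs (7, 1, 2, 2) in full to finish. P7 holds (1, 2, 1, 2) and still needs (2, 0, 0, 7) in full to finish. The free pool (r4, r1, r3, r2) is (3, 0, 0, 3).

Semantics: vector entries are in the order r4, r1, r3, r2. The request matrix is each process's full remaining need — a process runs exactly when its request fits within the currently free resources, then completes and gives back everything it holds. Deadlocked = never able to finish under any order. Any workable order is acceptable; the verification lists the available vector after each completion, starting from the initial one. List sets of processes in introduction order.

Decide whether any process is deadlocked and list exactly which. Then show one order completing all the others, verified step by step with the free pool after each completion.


Deadlocked set: P4, P5 and P7.
Key observation: after P0, P2 the pool peaks at (6, 1, 1, 4), and each blocked process is short somewhere: P4 on r1; P5 on r4, r3; P7 on r2.
A valid finishing order for the others: P0, P2. Walking it through:
  pool = (3, 0, 0, 3)
  P0 needs (2, 0, 0, 2) <= (3, 0, 0, 3) -> finishes; pool += (2, 1, 1, 1) = (5, 1, 1, 4)
  P2 needs (4, 1, 1, 3) <= (5, 1, 1, 4) -> finishes; pool += (1, 0, 0, 0) = (6, 1, 1, 4)
The blocked processes can never fit:
  P4 cannot run: need (3, 2, 0, 3) vs free (6, 1, 1, 4) (insufficient r1)
  P5 cannot run: need (7, 1, 2, 2) vs free (6, 1, 1, 4) (insufficient r4 and r3)
  P7 cannot run: need (2, 0, 0, 7) vs free (6, 1, 1, 4) (insufficient r2)


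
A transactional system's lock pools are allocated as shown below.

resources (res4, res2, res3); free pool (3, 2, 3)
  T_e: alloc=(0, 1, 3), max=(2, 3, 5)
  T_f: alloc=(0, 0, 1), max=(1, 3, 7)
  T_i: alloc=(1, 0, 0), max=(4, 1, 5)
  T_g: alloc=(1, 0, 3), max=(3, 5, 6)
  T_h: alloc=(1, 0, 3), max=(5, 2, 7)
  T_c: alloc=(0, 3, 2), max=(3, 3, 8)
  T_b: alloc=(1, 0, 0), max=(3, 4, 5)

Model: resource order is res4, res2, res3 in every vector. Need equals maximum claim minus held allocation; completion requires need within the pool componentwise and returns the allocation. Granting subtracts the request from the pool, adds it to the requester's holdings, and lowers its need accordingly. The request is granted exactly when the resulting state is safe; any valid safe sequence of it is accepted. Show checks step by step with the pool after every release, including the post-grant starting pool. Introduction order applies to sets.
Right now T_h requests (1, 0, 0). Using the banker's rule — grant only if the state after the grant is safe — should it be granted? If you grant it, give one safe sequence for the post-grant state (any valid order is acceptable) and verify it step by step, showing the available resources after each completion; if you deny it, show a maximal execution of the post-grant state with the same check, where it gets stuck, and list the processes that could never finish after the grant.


DENY. Granting would leave the state unsafe.
Key observation: after T_e, T_f the pool peaks at (2, 3, 7), and each blocked process is short somewhere: T_i on res4; T_g on res2; T_h on res4; T_c on res4; T_b on res2.
After a pretend grant, a maximal execution: T_e, T_f — then nothing else fits. Verifying each step:
  pool = (2, 2, 3)
  run T_e (needs (2, 2, 2), free (2, 2, 3)); after release of (0, 1, 3) the pool is (2, 3, 6)
  run T_f (needs (1, 3, 6), free (2, 3, 6)); after release of (0, 0, 1) the pool is (2, 3, 7)
  T_i still needs (3, 1, 5) but only (2, 3, 7) is free — short on res4
  T_g still needs (2, 5, 3) but only (2, 3, 7) is free — short on res2
  T_h still needs (3, 2, 4) but only (2, 3, 7) is free — short on res4
  T_c still needs (3, 0, 6) but only (2, 3, 7) is free — short on res4
  T_b still needs (2, 4, 5) but only (2, 3, 7) is free — short on res2
Had the request been granted, T_i, T_g, T_h, T_c and T_b could never finish.


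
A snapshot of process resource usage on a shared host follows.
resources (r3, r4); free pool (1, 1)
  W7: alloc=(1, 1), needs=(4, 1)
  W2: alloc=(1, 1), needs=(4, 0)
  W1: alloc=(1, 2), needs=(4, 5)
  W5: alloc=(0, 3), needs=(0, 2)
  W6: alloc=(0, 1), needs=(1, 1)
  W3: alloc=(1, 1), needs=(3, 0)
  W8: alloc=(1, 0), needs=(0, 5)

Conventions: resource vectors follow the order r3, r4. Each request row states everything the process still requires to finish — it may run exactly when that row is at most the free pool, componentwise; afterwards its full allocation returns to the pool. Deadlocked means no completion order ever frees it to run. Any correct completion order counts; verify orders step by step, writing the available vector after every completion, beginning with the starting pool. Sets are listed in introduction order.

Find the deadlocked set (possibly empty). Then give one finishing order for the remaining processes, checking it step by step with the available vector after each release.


Deadlocked set: W7, W2, W1 and W3.
Key observation: r3 is the bottleneck — with W6, W5, W8 done the pool holds (2, 5), short of every remaining need.
One completion order for the rest: W6, W5, W8. Verifying each step:
  pool = (1, 1)
  W6 needs (1, 1) <= (1, 1) -> finishes; pool += (0, 1) = (1, 2)
  W5 needs (0, 2) <= (1, 2) -> finishes; pool += (0, 3) = (1, 5)
  W8 needs (0, 5) <= (1, 5) -> finishes; pool += (1, 0) = (2, 5)
The stuck group stays short no matter what:
  W7 still needs (4, 1) but only (2, 5) is free — short on r3
  W2 still needs (4, 0) but only (2, 5) is free — short on r3
  W1 still needs (4, 5) but only (2, 5) is free — short on r3
  W3 still needs (3, 0) but only (2, 5) is free — short on r3


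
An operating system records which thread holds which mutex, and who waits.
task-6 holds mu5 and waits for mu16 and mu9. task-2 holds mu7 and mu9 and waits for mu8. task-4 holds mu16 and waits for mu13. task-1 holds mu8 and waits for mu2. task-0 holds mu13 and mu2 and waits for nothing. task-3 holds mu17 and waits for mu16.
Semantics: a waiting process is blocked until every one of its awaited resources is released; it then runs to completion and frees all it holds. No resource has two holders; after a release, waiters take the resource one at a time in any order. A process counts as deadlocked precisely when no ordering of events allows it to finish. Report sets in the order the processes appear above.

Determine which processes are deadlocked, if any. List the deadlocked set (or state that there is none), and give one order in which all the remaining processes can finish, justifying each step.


The deadlocked set is empty.
Key observation: every chain of waits terminates; starting from the processes that wait on nothing, all the rest unlock in turn.
The rest can finish in the order task-0, task-1, task-4, task-2, task-6, task-3.
Verifying each step:
  run task-0 (it waits on nothing); releases mu13 and mu2
  run task-1 (all its waits — mu2 — are resolved); releases mu8
  run task-4 (all its waits — mu13 — are resolved); releases mu16
  run task-2 (all its waits — mu8 — are resolved); releases mu7 and mu9
  run task-6 (all its waits — mu16 and mu9 — are resolved); releases mu5
  run task-3 (all its waits — mu16 — are resolved); releases mu17


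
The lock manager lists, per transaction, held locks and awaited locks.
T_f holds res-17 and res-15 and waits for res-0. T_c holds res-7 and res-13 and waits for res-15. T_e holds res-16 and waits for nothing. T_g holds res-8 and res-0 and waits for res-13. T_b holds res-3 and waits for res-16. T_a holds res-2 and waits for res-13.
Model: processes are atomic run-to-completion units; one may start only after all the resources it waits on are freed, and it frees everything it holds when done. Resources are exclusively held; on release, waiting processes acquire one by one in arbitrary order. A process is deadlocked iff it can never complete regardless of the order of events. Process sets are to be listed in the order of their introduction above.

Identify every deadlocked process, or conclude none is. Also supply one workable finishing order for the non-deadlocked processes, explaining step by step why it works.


The deadlocked set is T_f, T_c, T_g and T_a.
Key observation: nobody on the ring T_f -> T_g -> T_c -> T_f can start until another member finishes, which never happens; T_a waits into the deadlock from upstream.
The rest can finish in the order T_e, T_b.
Verifying each step:
  T_e waits on nothing -> runs at once and releases res-16
  T_b waits on res-16 — all released -> runs and releases res-3


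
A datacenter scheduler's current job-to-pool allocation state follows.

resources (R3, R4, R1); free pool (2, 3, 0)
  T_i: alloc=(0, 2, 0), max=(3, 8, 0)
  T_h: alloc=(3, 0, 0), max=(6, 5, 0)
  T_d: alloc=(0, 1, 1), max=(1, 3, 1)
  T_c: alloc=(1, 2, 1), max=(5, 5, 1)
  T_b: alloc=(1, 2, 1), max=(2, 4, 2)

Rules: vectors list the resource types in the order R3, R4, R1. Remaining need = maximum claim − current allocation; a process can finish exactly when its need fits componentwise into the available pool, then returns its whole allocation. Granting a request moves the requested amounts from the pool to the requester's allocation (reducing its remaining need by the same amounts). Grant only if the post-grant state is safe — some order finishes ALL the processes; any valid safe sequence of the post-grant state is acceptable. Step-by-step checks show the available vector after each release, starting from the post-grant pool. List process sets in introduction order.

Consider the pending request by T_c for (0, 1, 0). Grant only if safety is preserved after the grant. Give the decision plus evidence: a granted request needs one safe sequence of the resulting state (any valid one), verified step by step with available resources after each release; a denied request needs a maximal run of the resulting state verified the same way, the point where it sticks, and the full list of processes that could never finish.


GRANT — the state after the grant stays safe, e.g. via T_d, T_b, T_h, T_c, T_i.
Key observation: after the grant the pool drops to (2, 2, 0), which still lets T_d finish first and unwind the rest.
Check on the post-grant state, step by step:
  pool = (2, 2, 0)
  T_d: need (1, 2, 0) fits (2, 2, 0); releases (0, 1, 1), pool now (2, 3, 1)
  T_b: need (1, 2, 1) fits (2, 3, 1); releases (1, 2, 1), pool now (3, 5, 2)
  T_h: need (3, 5, 0) fits (3, 5, 2); releases (3, 0, 0), pool now (6, 5, 2)
  T_c: need (4, 2, 0) fits (6, 5, 2); releases (1, 3, 1), pool now (7, 8, 3)
  T_i: need (3, 6, 0) fits (7, 8, 3); releases (0, 2, 0), pool now (7, 10, 3)
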